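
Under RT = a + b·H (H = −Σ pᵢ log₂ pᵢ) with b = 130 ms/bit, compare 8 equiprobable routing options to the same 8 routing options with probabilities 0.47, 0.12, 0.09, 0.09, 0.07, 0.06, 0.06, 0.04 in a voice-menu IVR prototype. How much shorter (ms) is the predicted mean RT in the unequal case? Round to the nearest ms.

Equiprobable entropy H₀ = log₂ 8 = 3.0000 bits.
Skewed entropy H = −Σ pᵢ log₂ pᵢ = 2.4457 bits.
ΔRT = b·(H₀ − H) = 130 × 0.5543 = 72.06 ms.

72 ms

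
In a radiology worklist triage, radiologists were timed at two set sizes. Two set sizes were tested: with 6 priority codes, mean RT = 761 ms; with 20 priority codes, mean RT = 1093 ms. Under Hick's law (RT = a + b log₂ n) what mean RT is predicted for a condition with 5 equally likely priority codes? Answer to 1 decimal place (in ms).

Fit slope and intercept:
  b = (1093 − 761) / (log₂ 20 − log₂ 6) = 332 / (4.3219 − 2.5850) = 191.138 ms/bit
  a = 761 − 191.138 × 2.5850 = 266.916 ms
Then RT(5) = 266.916 + 191.138 × log₂ 5 = 266.916 + 191.138 × 2.3219 ≈ 710.724 ms.

710.7 ms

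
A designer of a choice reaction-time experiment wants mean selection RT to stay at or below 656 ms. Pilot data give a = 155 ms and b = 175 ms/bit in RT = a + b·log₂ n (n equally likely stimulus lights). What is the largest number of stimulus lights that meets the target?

Information budget: (656 − 155)/175 = 2.8629 bits, so n ≤ 2^2.8629 = 7.275 → at most 7.

7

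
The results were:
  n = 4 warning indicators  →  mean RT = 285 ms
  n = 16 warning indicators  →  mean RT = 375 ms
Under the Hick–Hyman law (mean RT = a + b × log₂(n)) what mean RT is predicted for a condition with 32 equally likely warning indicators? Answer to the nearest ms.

420 ms

With log₂ n on the abscissa the relation is linear; from the two conditions:
  b = (375 − 285) / (log₂ 16 − log₂ 4) = 90 / (4 − 2) = 45 ms/bit
  a = 285 − 45 × 2 = 195 ms
Then RT(32) = 195 + 45 × log₂ 32 = 195 + 45 × 5 ≈ 420.000 ms.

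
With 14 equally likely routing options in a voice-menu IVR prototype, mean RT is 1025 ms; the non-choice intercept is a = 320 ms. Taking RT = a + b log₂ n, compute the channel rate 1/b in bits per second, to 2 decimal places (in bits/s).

5.40 bits/s

Choice component = 1025 − 320 = 705 ms over log₂(14) = 3.8074 bits.
b = 705 / 3.8074 = 185.168 ms/bit, so 1/b = 5.401 bits/s.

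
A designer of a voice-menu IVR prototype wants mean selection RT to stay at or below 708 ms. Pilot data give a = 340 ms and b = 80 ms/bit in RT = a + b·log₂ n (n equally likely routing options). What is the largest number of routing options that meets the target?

Information budget: (708 − 340)/80 = 4.6000 bits, so n ≤ 2^4.6000 = 24.251 → at most 24.

24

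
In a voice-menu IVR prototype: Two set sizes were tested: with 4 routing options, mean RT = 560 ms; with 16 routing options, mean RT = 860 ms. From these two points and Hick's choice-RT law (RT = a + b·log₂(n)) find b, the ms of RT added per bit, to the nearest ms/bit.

b = (RT₂ − RT₁)/(log₂ n₂ − log₂ n₁) = (860 − 560)/(4 − 2) = 150 ms/bit.

150 ms/bit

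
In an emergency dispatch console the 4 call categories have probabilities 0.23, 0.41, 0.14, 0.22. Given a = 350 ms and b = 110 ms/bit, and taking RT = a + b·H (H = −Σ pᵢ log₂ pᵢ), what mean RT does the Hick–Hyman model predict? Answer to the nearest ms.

H = 0.23·log₂(1/0.23) + 0.41·log₂(1/0.41) + 0.14·log₂(1/0.14) + 0.22·log₂(1/0.22) = 1.8927 bits.
RT = 350 + 110 × 1.8927 = 558.20 ms.

558 ms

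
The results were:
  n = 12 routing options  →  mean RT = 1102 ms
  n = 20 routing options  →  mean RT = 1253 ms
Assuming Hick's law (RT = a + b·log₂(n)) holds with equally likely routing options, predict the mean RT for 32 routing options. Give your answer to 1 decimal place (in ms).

1391.9 ms

RT is linear in log₂ n, so two points fix the line:
  b = (1253 − 1102) / (log₂ 20 − log₂ 12) = 151 / (4.3219 − 3.5850) = 204.894 ms/bit
  a = 1102 − 204.894 × 3.5850 = 367.462 ms
Then RT(32) = 367.462 + 204.894 × log₂ 32 = 367.462 + 204.894 × 5 ≈ 1391.933 ms.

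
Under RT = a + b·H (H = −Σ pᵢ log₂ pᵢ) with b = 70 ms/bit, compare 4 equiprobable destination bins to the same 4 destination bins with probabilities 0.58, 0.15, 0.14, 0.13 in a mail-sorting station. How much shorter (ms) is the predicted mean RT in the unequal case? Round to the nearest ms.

The RT saving is b·ΔH. Equiprobable H₀ = log₂(4) = 2.0000 bits; with the given probabilities H = 1.6461 bits.
b·(H₀ − H) = 70 × (2.0000 − 1.6461) = 24.77 ms.

25 ms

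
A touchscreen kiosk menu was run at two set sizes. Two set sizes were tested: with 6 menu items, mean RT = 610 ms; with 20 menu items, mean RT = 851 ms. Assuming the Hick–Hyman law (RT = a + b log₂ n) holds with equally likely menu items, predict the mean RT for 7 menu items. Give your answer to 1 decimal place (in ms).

RT is linear in log₂ n, so two points fix the line:
  b = (851 − 610) / (log₂ 20 − log₂ 6) = 241 / (4.3219 − 2.5850) = 138.748 ms/bit
  a = 610 − 138.748 × 2.5850 = 251.342 ms
Then RT(7) = 251.342 + 138.748 × log₂ 7 = 251.342 + 138.748 × 2.8074 ≈ 640.856 ms.

640.9 ms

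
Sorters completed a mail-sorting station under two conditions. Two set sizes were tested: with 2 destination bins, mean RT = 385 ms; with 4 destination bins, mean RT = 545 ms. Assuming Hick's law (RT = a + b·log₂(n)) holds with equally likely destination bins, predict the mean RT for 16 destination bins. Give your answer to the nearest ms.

Solve the two-equation system in a and b:
  b = (545 − 385) / (log₂ 4 − log₂ 2) = 160 / (2 − 1) = 160 ms/bit
  a = 385 − 160 × 1 = 225 ms
Then RT(16) = 225 + 160 × log₂ 16 = 225 + 160 × 4 ≈ 865.000 ms.

865 ms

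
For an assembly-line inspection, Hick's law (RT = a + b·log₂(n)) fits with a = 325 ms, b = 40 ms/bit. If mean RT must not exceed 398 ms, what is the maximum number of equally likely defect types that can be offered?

Set 325 + 40·log₂ n ≤ 398 → log₂ n ≤ (398 − 325)/40 = 1.8250.
So n ≤ 2^1.8250 = 3.543; the largest integer n is 3.

3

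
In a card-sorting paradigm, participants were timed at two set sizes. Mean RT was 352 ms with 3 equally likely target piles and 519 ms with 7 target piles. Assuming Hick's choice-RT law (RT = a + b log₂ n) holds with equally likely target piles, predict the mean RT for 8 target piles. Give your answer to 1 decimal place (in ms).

Fit slope and intercept:
  b = (519 − 352) / (log₂ 7 − log₂ 3) = 167 / (2.8074 − 1.5850) = 136.617 ms/bit
  a = 352 − 136.617 × 1.5850 = 135.467 ms
Then RT(8) = 135.467 + 136.617 × log₂ 8 = 135.467 + 136.617 × 3 ≈ 545.319 ms.

545.3 ms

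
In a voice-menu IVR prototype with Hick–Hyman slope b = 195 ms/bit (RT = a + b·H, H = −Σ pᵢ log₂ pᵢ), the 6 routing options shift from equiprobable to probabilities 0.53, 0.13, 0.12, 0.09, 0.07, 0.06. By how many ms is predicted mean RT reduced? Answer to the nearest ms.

Equiprobable entropy H₀ = log₂ 6 = 2.5850 bits.
Skewed entropy H = −Σ pᵢ log₂ pᵢ = 2.0599 bits.
ΔRT = b·(H₀ − H) = 195 × 0.5251 = 102.39 ms.

102 ms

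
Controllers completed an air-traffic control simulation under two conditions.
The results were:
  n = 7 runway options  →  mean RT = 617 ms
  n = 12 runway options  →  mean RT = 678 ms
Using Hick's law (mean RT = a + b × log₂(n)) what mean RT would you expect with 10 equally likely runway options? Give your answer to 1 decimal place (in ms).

Solve the two-equation system in a and b:
  b = (678 − 617) / (log₂ 12 − log₂ 7) = 61 / (3.5850 − 2.8074) = 78.446 ms/bit
  a = 617 − 78.446 × 2.8074 = 396.775 ms
Then RT(10) = 396.775 + 78.446 × log₂ 10 = 396.775 + 78.446 × 3.3219 ≈ 657.366 ms.

657.4 ms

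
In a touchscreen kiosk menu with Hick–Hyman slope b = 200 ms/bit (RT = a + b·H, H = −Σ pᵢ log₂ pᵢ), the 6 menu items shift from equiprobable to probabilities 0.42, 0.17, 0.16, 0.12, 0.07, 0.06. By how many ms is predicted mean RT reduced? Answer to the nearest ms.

The RT saving is b·ΔH. Equiprobable H₀ = log₂(6) = 2.5850 bits; with the given probabilities H = 2.2624 bits.
b·(H₀ − H) = 200 × (2.5850 − 2.2624) = 64.51 ms.

65 ms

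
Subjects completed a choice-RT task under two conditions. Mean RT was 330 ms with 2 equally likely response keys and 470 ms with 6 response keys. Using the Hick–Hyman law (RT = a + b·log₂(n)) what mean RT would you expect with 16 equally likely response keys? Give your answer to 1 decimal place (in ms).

With log₂ n on the abscissa the relation is linear; from the two conditions:
  b = (470 − 330) / (log₂ 6 − log₂ 2) = 140 / (2.5850 − 1) = 88.330 ms/bit
  a = 330 − 88.330 × 1 = 241.670 ms
Then RT(16) = 241.670 + 88.330 × log₂ 16 = 241.670 + 88.330 × 4 ≈ 594.990 ms.

595.0 ms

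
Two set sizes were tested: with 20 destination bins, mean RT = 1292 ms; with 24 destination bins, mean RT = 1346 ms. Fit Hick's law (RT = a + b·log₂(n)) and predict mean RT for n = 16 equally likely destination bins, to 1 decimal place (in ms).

With log₂ n on the abscissa the relation is linear; from the two conditions:
  b = (1346 − 1292) / (log₂ 24 − log₂ 20) = 54 / (4.5850 − 4.3219) = 205.296 ms/bit
  a = 1292 − 205.296 × 4.3219 = 404.724 ms
Then RT(16) = 404.724 + 205.296 × log₂ 16 = 404.724 + 205.296 × 4 ≈ 1225.909 ms.

1225.9 ms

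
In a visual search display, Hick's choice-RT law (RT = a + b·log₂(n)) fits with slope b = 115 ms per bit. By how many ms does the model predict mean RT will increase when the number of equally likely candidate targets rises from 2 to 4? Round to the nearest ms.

Only the slope matters, since a is common to both: ΔRT = b·log₂(n₂/n₁).
log₂(4) − log₂(2) = log₂(4/2) = log₂(2) = 1.
ΔRT = 115 × 1.0000 = 115.000 ms.

115 ms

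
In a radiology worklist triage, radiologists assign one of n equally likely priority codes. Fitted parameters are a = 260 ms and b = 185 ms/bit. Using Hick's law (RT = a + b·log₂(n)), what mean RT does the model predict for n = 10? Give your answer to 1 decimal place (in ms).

874.6 ms

log₂(10) = 3.3219 bits, so RT = 260 + 185 × 3.3219 ≈ 874.557 ms.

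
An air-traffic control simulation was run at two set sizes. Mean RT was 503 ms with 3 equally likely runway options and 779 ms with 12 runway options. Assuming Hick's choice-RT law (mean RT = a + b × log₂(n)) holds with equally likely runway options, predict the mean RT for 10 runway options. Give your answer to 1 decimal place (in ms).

With log₂ n on the abscissa the relation is linear; from the two conditions:
  b = (779 − 503) / (log₂ 12 − log₂ 3) = 276 / (3.5850 − 1.5850) = 138.000 ms/bit
  a = 503 − 138.000 × 1.5850 = 284.275 ms
Then RT(10) = 284.275 + 138.000 × log₂ 10 = 284.275 + 138.000 × 3.3219 ≈ 742.701 ms.

742.7 ms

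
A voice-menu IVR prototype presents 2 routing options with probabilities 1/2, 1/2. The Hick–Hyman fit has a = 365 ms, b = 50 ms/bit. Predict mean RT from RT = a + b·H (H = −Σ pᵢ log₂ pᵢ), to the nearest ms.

H = −Σ pᵢ log₂ pᵢ = 0.5·1 + 0.5·1 = 1.000 bits.
RT = 365 + 50 × 1.000 = 415.00 ms.

415 ms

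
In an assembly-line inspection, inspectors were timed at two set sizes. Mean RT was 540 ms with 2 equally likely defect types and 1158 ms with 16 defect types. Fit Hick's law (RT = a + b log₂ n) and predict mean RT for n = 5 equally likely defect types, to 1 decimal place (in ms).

Fit slope and intercept:
  b = (1158 − 540) / (log₂ 16 − log₂ 2) = 618 / (4 − 1) = 206.000 ms/bit
  a = 540 − 206.000 × 1 = 334.000 ms
Then RT(5) = 334.000 + 206.000 × log₂ 5 = 334.000 + 206.000 × 2.3219 ≈ 812.317 ms.

812.3 ms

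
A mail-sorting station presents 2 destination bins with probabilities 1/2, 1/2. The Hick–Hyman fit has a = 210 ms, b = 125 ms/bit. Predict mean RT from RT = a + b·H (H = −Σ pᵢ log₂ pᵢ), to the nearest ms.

335 ms

Each term −pᵢ log₂ pᵢ: 0.5·1 + 0.5·1; summed, H = 1.000 bits.
Mean RT = a + bH = 210 + 125·1.000 = 335.00 ms.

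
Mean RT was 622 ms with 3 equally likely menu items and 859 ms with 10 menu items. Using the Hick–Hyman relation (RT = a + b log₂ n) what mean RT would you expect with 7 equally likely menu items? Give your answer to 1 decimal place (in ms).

Solve the two-equation system in a and b:
  b = (859 − 622) / (log₂ 10 − log₂ 3) = 237 / (3.3219 − 1.5850) = 136.445 ms/bit
  a = 622 − 136.445 × 1.5850 = 405.740 ms
Then RT(7) = 405.740 + 136.445 × log₂ 7 = 405.740 + 136.445 × 2.8074 ≈ 788.789 ms.

788.8 ms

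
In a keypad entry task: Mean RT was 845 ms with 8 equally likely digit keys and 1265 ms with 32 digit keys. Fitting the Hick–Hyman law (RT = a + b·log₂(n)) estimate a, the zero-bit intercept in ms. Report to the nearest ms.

b = (RT₂ − RT₁)/(log₂ n₂ − log₂ n₁) = (1265 − 845)/(5 − 3) = 210 ms/bit.
Intercept: a = 845 − 210·log₂(8) = 215.000 ms.

215 ms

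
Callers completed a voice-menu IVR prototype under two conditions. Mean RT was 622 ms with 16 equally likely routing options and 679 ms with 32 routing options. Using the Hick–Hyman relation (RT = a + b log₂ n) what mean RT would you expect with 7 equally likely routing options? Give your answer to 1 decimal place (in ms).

554.0 ms

RT is linear in log₂ n, so two points fix the line:
  b = (679 − 622) / (log₂ 32 − log₂ 16) = 57 / (5 − 4) = 57.000 ms/bit
  a = 622 − 57.000 × 4 = 394.000 ms
Then RT(7) = 394.000 + 57.000 × log₂ 7 = 394.000 + 57.000 × 2.8074 ≈ 554.019 ms.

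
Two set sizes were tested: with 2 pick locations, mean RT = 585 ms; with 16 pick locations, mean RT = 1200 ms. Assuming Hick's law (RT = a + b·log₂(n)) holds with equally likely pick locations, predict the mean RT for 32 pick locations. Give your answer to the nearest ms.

Fit slope and intercept:
  b = (1200 − 585) / (log₂ 16 − log₂ 2) = 615 / (4 − 1) = 205 ms/bit
  a = 585 − 205 × 1 = 380 ms
Then RT(32) = 380 + 205 × log₂ 32 = 380 + 205 × 5 ≈ 1405.000 ms.

1405 ms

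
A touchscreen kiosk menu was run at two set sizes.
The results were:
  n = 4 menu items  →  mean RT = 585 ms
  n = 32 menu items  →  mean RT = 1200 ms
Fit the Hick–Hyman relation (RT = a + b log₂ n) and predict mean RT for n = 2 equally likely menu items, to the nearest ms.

380 ms

Solve the two-equation system in a and b:
  b = (1200 − 585) / (log₂ 32 − log₂ 4) = 615 / (5 − 2) = 205 ms/bit
  a = 585 − 205 × 2 = 175 ms
Then RT(2) = 175 + 205 × log₂ 2 = 175 + 205 × 1 ≈ 380.000 ms.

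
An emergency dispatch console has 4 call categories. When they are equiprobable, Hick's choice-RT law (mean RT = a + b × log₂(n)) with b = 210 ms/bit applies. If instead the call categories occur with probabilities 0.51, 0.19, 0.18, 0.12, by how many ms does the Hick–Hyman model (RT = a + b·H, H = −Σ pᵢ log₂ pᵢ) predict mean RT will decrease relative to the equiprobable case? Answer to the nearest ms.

The RT saving is b·ΔH. Equiprobable H₀ = log₂(4) = 2.0000 bits; with the given probabilities H = 1.7630 bits.
b·(H₀ − H) = 210 × (2.0000 − 1.7630) = 49.76 ms.

50 ms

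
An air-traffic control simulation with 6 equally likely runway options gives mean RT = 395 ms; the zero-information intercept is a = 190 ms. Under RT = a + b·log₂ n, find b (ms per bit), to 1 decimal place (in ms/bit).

b = (395 − 190) / log₂(6) = 205 / 2.5850 = 79.305 ms/bit.

79.3 ms/bit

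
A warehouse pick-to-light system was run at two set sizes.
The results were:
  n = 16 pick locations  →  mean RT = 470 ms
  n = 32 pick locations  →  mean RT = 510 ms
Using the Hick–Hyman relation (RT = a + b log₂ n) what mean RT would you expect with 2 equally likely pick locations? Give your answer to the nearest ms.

Solve the two-equation system in a and b:
  b = (510 − 470) / (log₂ 32 − log₂ 16) = 40 / (5 − 4) = 40 ms/bit
  a = 470 − 40 × 4 = 310 ms
Then RT(2) = 310 + 40 × log₂ 2 = 310 + 40 × 1 ≈ 350.000 ms.

350 ms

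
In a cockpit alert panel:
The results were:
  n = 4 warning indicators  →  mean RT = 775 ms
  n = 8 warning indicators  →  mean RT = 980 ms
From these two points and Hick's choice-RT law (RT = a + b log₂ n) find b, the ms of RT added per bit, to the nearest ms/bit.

b = (RT₂ − RT₁)/(log₂ n₂ − log₂ n₁) = (980 − 775)/(3 − 2) = 205 ms/bit.

205 ms/bit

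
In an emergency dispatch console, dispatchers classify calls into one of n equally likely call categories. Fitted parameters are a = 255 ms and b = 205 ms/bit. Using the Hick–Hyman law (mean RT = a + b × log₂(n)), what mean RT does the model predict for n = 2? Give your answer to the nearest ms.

log₂(2) = 1 bits, so RT = 255 + 205 × 1 ≈ 460.000 ms.

460 ms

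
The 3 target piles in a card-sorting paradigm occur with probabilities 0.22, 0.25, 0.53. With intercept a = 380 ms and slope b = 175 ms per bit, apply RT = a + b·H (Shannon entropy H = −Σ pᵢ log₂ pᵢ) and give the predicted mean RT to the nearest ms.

Entropy contributions −pᵢ log₂ pᵢ: 0.4806, 0.5000, 0.4854; sum H = 1.4660 bits.
RT = a + bH = 380 + 175·1.4660 = 636.55 ms.

637 ms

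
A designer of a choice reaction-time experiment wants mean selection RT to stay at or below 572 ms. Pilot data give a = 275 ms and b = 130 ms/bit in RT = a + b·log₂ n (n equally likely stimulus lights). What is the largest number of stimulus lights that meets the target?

Set 275 + 130·log₂ n ≤ 572 → log₂ n ≤ (572 − 275)/130 = 2.2846.
So n ≤ 2^2.2846 = 4.872; the largest integer n is 4.

4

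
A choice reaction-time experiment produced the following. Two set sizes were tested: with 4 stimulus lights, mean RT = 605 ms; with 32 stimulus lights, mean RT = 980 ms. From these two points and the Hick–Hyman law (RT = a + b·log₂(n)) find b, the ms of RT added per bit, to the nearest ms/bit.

Slope: b = (980 − 605) / (log₂ 32 − log₂ 4) = 375/3.0000 = 125 ms/bit.

125 ms/bit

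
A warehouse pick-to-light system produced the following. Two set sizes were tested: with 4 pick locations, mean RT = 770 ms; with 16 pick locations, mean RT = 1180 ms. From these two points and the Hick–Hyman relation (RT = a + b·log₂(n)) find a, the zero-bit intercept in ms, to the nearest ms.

360 ms

b = (RT₂ − RT₁)/(log₂ n₂ − log₂ n₁) = (1180 − 770)/(4 − 2) = 205 ms/bit.
Intercept: a = 770 − 205·log₂(4) = 360.000 ms.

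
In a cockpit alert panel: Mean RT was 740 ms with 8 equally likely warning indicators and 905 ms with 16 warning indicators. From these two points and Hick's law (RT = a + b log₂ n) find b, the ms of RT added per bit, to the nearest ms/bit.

165 ms/bit

Slope: b = (905 − 740) / (log₂ 16 − log₂ 8) = 165/1.0000 = 165 ms/bit.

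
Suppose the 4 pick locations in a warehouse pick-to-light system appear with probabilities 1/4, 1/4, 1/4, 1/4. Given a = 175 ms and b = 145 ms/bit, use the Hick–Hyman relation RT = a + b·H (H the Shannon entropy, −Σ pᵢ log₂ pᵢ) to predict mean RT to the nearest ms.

H = −Σ pᵢ log₂ pᵢ = 0.25·2 + 0.25·2 + 0.25·2 + 0.25·2 = 2.000 bits.
RT = 175 + 145 × 2.000 = 465.00 ms.

465 ms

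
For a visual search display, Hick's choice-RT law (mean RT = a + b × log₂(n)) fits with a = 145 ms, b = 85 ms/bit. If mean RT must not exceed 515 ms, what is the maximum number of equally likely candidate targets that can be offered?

85·log₂ n ≤ 515 − 145 = 370, giving log₂ n ≤ 4.3529 and n ≤ 20.435. The largest whole number is 20.

20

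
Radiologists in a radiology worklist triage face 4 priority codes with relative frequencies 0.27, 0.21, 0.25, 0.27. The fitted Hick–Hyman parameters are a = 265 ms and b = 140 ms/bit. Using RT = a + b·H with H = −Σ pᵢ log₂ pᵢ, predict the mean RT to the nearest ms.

Entropy contributions −pᵢ log₂ pᵢ: 0.5100, 0.4728, 0.5000, 0.5100; sum H = 1.9929 bits.
RT = a + bH = 265 + 140·1.9929 = 544.00 ms.

544 ms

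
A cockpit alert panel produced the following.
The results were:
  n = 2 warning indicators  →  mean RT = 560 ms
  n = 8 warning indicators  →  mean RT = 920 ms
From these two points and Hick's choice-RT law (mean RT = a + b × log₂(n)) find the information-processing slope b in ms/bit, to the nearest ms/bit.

b = (RT₂ − RT₁)/(log₂ n₂ − log₂ n₁) = (920 − 560)/(3 − 1) = 180 ms/bit.

180 ms/bit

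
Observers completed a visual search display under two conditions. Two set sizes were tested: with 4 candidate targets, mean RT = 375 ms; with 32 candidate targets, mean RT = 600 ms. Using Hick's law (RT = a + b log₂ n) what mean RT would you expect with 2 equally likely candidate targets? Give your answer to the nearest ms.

300 ms

Fit slope and intercept:
  b = (600 − 375) / (log₂ 32 − log₂ 4) = 225 / (5 − 2) = 75 ms/bit
  a = 375 − 75 × 2 = 225 ms
Then RT(2) = 225 + 75 × log₂ 2 = 225 + 75 × 1 ≈ 300.000 ms.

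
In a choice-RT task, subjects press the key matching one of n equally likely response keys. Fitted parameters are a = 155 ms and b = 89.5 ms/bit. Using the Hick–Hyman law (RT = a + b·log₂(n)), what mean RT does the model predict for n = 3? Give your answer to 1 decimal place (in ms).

296.9 ms

log₂(3) = 1.5850 bits, so RT = 155 + 89.5 × 1.5850 ≈ 296.854 ms.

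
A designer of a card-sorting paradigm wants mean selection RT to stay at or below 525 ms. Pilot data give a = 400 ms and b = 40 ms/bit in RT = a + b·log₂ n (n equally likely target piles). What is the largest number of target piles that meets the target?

8

Information budget: (525 − 400)/40 = 3.1250 bits, so n ≤ 2^3.1250 = 8.724 → at most 8.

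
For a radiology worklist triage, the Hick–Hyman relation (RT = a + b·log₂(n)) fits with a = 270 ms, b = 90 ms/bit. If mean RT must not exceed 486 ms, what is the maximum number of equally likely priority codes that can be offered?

5

90·log₂ n ≤ 486 − 270 = 216, giving log₂ n ≤ 2.4000 and n ≤ 5.278. The largest whole number is 5.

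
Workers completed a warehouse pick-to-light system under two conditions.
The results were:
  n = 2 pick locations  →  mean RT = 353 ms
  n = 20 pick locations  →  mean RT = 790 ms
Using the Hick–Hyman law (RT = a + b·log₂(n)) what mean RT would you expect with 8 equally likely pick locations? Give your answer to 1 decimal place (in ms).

616.1 ms

With log₂ n on the abscissa the relation is linear; from the two conditions:
  b = (790 − 353) / (log₂ 20 − log₂ 2) = 437 / (4.3219 − 1) = 131.550 ms/bit
  a = 353 − 131.550 × 1 = 221.450 ms
Then RT(8) = 221.450 + 131.550 × log₂ 8 = 221.450 + 131.550 × 3 ≈ 616.100 ms.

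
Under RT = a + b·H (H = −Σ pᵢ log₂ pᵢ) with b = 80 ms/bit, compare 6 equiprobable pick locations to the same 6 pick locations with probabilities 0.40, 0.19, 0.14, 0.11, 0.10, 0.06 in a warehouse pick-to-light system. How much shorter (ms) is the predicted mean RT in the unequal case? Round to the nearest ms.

The RT saving is b·ΔH. Equiprobable H₀ = log₂(6) = 2.5850 bits; with the given probabilities H = 2.3071 bits.
b·(H₀ − H) = 80 × (2.5850 − 2.3071) = 22.23 ms.

22 ms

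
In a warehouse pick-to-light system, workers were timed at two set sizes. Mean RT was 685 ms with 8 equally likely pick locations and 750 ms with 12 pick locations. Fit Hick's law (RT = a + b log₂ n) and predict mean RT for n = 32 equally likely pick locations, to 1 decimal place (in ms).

907.2 ms

With log₂ n on the abscissa the relation is linear; from the two conditions:
  b = (750 − 685) / (log₂ 12 − log₂ 8) = 65 / (3.5850 − 3) = 111.118 ms/bit
  a = 685 − 111.118 × 3 = 351.645 ms
Then RT(32) = 351.645 + 111.118 × log₂ 32 = 351.645 + 111.118 × 5 ≈ 907.236 ms.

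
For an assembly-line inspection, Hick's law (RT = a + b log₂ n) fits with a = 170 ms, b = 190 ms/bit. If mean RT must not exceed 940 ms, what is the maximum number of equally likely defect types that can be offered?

16

190·log₂ n ≤ 940 − 170 = 770, giving log₂ n ≤ 4.0526 and n ≤ 16.594. The largest whole number is 16.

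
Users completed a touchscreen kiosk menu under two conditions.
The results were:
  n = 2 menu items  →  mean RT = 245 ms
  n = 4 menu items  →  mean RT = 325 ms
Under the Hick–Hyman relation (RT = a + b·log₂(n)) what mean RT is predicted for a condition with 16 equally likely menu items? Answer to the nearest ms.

485 ms

RT is linear in log₂ n, so two points fix the line:
  b = (325 − 245) / (log₂ 4 − log₂ 2) = 80 / (2 − 1) = 80 ms/bit
  a = 245 − 80 × 1 = 165 ms
Then RT(16) = 165 + 80 × log₂ 16 = 165 + 80 × 4 ≈ 485.000 ms.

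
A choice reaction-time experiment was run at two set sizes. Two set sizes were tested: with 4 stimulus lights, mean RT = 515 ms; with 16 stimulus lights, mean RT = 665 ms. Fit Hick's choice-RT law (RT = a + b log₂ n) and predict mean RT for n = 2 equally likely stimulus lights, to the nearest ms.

RT is linear in log₂ n, so two points fix the line:
  b = (665 − 515) / (log₂ 16 − log₂ 4) = 150 / (4 − 2) = 75 ms/bit
  a = 515 − 75 × 2 = 365 ms
Then RT(2) = 365 + 75 × log₂ 2 = 365 + 75 × 1 ≈ 440.000 ms.

440 ms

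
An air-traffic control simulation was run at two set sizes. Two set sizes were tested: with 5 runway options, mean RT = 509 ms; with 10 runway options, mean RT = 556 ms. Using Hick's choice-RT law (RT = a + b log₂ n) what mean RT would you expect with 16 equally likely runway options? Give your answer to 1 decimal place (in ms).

RT is linear in log₂ n, so two points fix the line:
  b = (556 − 509) / (log₂ 10 − log₂ 5) = 47 / (3.3219 − 2.3219) = 47.000 ms/bit
  a = 509 − 47.000 × 2.3219 = 399.869 ms
Then RT(16) = 399.869 + 47.000 × log₂ 16 = 399.869 + 47.000 × 4 ≈ 587.869 ms.

587.9 ms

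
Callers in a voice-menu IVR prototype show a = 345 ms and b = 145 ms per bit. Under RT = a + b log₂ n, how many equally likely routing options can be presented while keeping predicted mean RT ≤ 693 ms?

5

Set 345 + 145·log₂ n ≤ 693 → log₂ n ≤ (693 − 345)/145 = 2.4000.
So n ≤ 2^2.4000 = 5.278; the largest integer n is 5.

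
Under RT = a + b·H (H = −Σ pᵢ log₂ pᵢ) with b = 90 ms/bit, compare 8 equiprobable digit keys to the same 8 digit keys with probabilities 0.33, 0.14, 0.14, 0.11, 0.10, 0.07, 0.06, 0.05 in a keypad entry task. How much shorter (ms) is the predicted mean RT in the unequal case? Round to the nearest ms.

The RT saving is b·ΔH. Equiprobable H₀ = log₂(8) = 3.0000 bits; with the given probabilities H = 2.7327 bits.
b·(H₀ − H) = 90 × (3.0000 − 2.7327) = 24.06 ms.

24 ms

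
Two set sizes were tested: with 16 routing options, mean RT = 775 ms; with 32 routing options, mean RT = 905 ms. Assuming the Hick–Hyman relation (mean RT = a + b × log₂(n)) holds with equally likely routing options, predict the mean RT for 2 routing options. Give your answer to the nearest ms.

RT is linear in log₂ n, so two points fix the line:
  b = (905 − 775) / (log₂ 32 − log₂ 16) = 130 / (5 − 4) = 130 ms/bit
  a = 775 − 130 × 4 = 255 ms
Then RT(2) = 255 + 130 × log₂ 2 = 255 + 130 × 1 ≈ 385.000 ms.

385 ms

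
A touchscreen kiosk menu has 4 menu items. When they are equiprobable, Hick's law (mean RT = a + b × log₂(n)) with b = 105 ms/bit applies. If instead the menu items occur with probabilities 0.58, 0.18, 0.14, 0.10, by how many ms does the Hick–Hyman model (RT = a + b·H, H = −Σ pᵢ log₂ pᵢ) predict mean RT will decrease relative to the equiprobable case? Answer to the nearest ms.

The RT saving is b·ΔH. Equiprobable H₀ = log₂(4) = 2.0000 bits; with the given probabilities H = 1.6304 bits.
b·(H₀ − H) = 105 × (2.0000 − 1.6304) = 38.81 ms.

39 ms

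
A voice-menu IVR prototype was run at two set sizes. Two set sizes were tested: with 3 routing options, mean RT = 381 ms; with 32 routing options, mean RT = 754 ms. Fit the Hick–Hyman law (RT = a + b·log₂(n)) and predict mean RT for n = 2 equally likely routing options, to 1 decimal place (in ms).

With log₂ n on the abscissa the relation is linear; from the two conditions:
  b = (754 − 381) / (log₂ 32 − log₂ 3) = 373 / (5 − 1.5850) = 109.223 ms/bit
  a = 381 − 109.223 × 1.5850 = 207.886 ms
Then RT(2) = 207.886 + 109.223 × log₂ 2 = 207.886 + 109.223 × 1 ≈ 317.109 ms.

317.1 ms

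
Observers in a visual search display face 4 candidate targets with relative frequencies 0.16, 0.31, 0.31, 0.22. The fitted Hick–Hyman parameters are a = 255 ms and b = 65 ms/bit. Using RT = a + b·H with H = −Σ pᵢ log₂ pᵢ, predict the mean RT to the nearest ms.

382 ms

Entropy contributions −pᵢ log₂ pᵢ: 0.4230, 0.5238, 0.5238, 0.4806; sum H = 1.9512 bits.
RT = a + bH = 255 + 65·1.9512 = 381.83 ms.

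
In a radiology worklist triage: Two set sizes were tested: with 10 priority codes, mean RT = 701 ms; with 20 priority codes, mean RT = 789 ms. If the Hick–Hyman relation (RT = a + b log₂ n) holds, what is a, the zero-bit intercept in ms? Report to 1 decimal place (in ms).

Slope: b = (789 − 701) / (log₂ 20 − log₂ 10) = 88/1.0000 = 88.000 ms/bit.
a = RT₁ − b·log₂ n₁ = 701 − 88.000 × 3.3219 = 408.670 ms.

408.7 ms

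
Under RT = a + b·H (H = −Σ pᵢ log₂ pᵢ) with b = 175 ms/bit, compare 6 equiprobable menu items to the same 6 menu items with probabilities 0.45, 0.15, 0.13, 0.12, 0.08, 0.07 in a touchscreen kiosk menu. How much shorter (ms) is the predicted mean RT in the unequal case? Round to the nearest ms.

61 ms

Equiprobable entropy H₀ = log₂ 6 = 2.5850 bits.
Skewed entropy H = −Σ pᵢ log₂ pᵢ = 2.2387 bits.
ΔRT = b·(H₀ − H) = 175 × 0.3462 = 60.59 ms.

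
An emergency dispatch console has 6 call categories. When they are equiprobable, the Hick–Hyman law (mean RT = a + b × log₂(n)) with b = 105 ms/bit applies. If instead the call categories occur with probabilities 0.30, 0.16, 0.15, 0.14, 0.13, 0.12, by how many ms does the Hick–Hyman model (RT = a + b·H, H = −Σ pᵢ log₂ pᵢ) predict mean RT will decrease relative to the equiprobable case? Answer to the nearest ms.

Equiprobable entropy H₀ = log₂ 6 = 2.5850 bits.
Skewed entropy H = −Σ pᵢ log₂ pᵢ = 2.5015 bits.
ΔRT = b·(H₀ − H) = 105 × 0.0835 = 8.77 ms.

9 ms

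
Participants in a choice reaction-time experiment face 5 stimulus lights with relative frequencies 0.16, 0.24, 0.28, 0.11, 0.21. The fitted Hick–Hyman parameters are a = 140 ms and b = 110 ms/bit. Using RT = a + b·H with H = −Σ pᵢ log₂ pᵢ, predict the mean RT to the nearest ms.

388 ms

H = 0.16·log₂(1/0.16) + 0.24·log₂(1/0.24) + 0.28·log₂(1/0.28) + 0.11·log₂(1/0.11) + 0.21·log₂(1/0.21) = 2.2545 bits.
RT = 140 + 110 × 2.2545 = 387.99 ms.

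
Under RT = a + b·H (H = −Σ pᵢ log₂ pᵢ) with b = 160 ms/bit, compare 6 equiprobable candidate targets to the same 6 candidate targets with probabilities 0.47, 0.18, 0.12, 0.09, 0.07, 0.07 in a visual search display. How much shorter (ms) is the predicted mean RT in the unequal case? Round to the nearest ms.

66 ms

The RT saving is b·ΔH. Equiprobable H₀ = log₂(6) = 2.5850 bits; with the given probabilities H = 2.1741 bits.
b·(H₀ − H) = 160 × (2.5850 − 2.1741) = 65.74 ms.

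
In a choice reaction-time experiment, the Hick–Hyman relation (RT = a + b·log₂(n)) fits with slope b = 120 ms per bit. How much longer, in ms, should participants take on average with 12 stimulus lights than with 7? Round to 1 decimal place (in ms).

93.3 ms

The intercept a cancels: ΔRT = b·(log₂ n₂ − log₂ n₁) = b·log₂(n₂/n₁).
log₂(12) − log₂(7) = 3.5850 − 2.8074 = 0.7776.
ΔRT = 120 × 0.7776 = 93.313 ms.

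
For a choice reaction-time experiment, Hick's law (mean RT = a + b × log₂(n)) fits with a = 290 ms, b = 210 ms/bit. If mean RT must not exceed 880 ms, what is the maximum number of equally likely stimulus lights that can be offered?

210·log₂ n ≤ 880 − 290 = 590, giving log₂ n ≤ 2.8095 and n ≤ 7.011. The largest whole number is 7.

7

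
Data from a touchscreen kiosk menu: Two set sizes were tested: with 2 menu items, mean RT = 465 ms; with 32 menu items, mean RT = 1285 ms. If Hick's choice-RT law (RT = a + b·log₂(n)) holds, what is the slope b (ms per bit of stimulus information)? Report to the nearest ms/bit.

205 ms/bit

The slope on a log₂ axis is (1285 − 465) / (5 − 1) = 205 ms/bit.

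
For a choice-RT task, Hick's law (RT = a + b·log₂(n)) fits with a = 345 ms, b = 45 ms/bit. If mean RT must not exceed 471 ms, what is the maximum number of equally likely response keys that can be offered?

Information budget: (471 − 345)/45 = 2.8000 bits, so n ≤ 2^2.8000 = 6.964 → at most 6.

6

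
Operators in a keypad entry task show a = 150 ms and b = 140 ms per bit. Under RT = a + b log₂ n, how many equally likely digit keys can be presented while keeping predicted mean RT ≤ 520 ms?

140·log₂ n ≤ 520 − 150 = 370, giving log₂ n ≤ 2.6429 and n ≤ 6.246. The largest whole number is 6.

6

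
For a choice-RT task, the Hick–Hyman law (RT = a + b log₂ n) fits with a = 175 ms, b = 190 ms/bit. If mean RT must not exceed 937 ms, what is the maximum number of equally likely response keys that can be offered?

16

Information budget: (937 − 175)/190 = 4.0105 bits, so n ≤ 2^4.0105 = 16.117 → at most 16.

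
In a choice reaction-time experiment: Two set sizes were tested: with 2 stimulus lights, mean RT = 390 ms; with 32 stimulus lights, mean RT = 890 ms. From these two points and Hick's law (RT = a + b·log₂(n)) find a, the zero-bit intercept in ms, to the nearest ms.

b = (RT₂ − RT₁)/(log₂ n₂ − log₂ n₁) = (890 − 390)/(5 − 1) = 125 ms/bit.
a = RT₁ − b·log₂ n₁ = 390 − 125 × 1 = 265.000 ms.

265 ms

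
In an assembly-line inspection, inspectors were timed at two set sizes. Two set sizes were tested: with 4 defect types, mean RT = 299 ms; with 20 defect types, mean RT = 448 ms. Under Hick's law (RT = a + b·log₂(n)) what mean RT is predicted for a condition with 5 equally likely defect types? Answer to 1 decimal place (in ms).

Fit slope and intercept:
  b = (448 − 299) / (log₂ 20 − log₂ 4) = 149 / (4.3219 − 2) = 64.171 ms/bit
  a = 299 − 64.171 × 2 = 170.658 ms
Then RT(5) = 170.658 + 64.171 × log₂ 5 = 170.658 + 64.171 × 2.3219 ≈ 319.658 ms.

319.7 ms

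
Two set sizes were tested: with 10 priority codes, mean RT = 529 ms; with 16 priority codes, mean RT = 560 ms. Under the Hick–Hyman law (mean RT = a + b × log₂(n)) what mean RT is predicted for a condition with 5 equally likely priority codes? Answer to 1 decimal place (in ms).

483.3 ms

With log₂ n on the abscissa the relation is linear; from the two conditions:
  b = (560 − 529) / (log₂ 16 − log₂ 10) = 31 / (4 − 3.3219) = 45.718 ms/bit
  a = 529 − 45.718 × 3.3219 = 377.129 ms
Then RT(5) = 377.129 + 45.718 × log₂ 5 = 377.129 + 45.718 × 2.3219 ≈ 483.282 ms.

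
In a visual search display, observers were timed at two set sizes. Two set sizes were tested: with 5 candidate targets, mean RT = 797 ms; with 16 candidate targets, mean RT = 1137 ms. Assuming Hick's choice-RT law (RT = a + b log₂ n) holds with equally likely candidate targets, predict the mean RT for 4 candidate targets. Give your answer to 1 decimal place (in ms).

RT is linear in log₂ n, so two points fix the line:
  b = (1137 − 797) / (log₂ 16 − log₂ 5) = 340 / (4 − 2.3219) = 202.613 ms/bit
  a = 797 − 202.613 × 2.3219 = 326.546 ms
Then RT(4) = 326.546 + 202.613 × log₂ 4 = 326.546 + 202.613 × 2 ≈ 731.773 ms.

731.8 ms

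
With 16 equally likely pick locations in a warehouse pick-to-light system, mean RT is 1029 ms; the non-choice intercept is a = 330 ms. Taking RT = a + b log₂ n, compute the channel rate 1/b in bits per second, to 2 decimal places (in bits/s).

b = (1029 − 330)/log₂ 16 = 699/4 = 174.750 ms per bit = 0.17475 s/bit; the reciprocal is 5.722 bits/s.

5.72 bits/s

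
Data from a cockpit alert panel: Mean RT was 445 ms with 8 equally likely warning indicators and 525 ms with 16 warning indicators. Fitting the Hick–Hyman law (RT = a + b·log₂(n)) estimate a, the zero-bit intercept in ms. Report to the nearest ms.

The slope on a log₂ axis is (525 − 445) / (4 − 3) = 80 ms/bit.
a = RT₁ − b·log₂ n₁ = 445 − 80 × 3 = 205.000 ms.

205 ms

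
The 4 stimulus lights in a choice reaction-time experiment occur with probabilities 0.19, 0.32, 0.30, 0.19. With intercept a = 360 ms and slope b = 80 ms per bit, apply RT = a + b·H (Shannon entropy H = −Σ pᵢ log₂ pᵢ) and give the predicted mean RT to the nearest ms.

H = 0.19·log₂(1/0.19) + 0.32·log₂(1/0.32) + 0.30·log₂(1/0.30) + 0.19·log₂(1/0.19) = 1.9576 bits.
RT = 360 + 80 × 1.9576 = 516.61 ms.

517 ms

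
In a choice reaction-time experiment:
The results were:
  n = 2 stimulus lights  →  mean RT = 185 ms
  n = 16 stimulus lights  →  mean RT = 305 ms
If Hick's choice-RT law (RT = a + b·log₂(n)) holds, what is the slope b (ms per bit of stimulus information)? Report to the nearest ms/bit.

40 ms/bit

The slope on a log₂ axis is (305 − 185) / (4 − 1) = 40 ms/bit.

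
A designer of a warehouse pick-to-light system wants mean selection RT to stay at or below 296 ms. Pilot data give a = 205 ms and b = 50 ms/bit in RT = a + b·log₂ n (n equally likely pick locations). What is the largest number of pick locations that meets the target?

Set 205 + 50·log₂ n ≤ 296 → log₂ n ≤ (296 − 205)/50 = 1.8200.
So n ≤ 2^1.8200 = 3.531; the largest integer n is 3.

3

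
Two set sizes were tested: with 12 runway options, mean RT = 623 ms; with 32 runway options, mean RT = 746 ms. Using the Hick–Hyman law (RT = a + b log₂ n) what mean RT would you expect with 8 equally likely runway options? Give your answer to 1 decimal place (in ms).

572.2 ms

With log₂ n on the abscissa the relation is linear; from the two conditions:
  b = (746 − 623) / (log₂ 32 − log₂ 12) = 123 / (5 − 3.5850) = 86.923 ms/bit
  a = 623 − 86.923 × 3.5850 = 311.383 ms
Then RT(8) = 311.383 + 86.923 × log₂ 8 = 311.383 + 86.923 × 3 ≈ 572.153 ms.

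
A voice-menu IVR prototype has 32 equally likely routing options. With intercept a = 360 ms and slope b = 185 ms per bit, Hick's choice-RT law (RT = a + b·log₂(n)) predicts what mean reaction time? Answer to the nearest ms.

1285 ms

log₂(32) = 5 bits, so RT = 360 + 185 × 5 ≈ 1285.000 ms.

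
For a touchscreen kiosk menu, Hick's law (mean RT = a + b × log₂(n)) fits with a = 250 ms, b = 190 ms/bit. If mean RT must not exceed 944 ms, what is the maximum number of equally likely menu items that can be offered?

12

Information budget: (944 − 250)/190 = 3.6526 bits, so n ≤ 2^3.6526 = 12.576 → at most 12.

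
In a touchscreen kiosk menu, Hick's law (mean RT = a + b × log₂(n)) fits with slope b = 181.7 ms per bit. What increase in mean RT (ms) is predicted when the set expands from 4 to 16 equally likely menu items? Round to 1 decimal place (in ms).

363.4 ms

ΔRT = (a + b log₂ n₂) − (a + b log₂ n₁) = b·(log₂ n₂ − log₂ n₁).
log₂(16) − log₂(4) = log₂(16/4) = log₂(4) = 2.
ΔRT = 181.7 × 2.0000 = 363.400 ms.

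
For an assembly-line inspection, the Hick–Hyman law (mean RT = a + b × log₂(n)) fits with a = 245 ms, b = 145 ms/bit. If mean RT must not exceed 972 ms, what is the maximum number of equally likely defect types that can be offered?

32

Set 245 + 145·log₂ n ≤ 972 → log₂ n ≤ (972 − 245)/145 = 5.0138.
So n ≤ 2^5.0138 = 32.307; the largest integer n is 32.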